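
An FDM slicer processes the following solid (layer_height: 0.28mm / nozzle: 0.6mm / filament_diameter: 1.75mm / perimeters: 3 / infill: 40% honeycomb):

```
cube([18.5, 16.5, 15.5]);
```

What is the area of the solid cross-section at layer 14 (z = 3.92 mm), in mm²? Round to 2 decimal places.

At z = 3.92 mm: the 18.5×16.5 cube contributes its full rectangle (area 305.25 mm²). Overall, the cross-section is a single solid region. Net area = 305.25 mm².

305.25 mm²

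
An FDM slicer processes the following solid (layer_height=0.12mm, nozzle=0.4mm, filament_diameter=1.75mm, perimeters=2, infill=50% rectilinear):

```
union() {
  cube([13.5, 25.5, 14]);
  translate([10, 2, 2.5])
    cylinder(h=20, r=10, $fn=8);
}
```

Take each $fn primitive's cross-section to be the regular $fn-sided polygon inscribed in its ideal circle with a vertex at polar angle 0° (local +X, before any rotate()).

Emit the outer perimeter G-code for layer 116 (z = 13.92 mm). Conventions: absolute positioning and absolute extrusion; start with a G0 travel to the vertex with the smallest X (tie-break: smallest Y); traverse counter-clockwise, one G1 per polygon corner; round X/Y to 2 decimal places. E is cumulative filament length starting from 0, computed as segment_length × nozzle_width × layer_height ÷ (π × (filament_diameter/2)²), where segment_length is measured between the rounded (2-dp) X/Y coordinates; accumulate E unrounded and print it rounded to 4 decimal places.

At z = 13.92 mm: the cube is present — its section is the full 13.5×25.5 rectangle; the r=10 cylinder at (10, 2) contributes a regular 8-gon of circumradius 10; Merging all regions: the regions partially overlap (shared area 129.35 mm²), so overlapping operands fuse into one piece — 1 connected region. The outline is a single polygon with 10 vertices. Extrusion per mm of travel: 0.4 × 0.12 / (π × 0.875²) = 0.019956. Accumulating E over each segment gives final E = 1.8907.

G0 X0.00 Y0.00 Z13.92
G1 X0.83 Y0.00 E0.0166
G1 X2.93 Y-5.07 E0.1261
G1 X10.00 Y-8.00 E0.2788
G1 X17.07 Y-5.07 E0.4315
G1 X20.00 Y2.00 E0.5843
G1 X17.07 Y9.07 E0.7370
G1 X13.50 Y10.55 E0.8141
G1 X13.50 Y25.50 E1.1124
G1 X0.00 Y25.50 E1.3819
G1 X0.00 Y0.00 E1.8907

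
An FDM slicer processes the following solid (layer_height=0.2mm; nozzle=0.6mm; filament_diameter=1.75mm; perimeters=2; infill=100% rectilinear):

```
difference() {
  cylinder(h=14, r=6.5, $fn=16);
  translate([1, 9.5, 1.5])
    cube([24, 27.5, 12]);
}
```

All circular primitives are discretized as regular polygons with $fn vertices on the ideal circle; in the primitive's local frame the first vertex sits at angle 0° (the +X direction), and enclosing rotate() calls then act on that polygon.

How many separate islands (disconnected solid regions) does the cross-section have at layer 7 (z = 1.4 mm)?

1

At z = 1.4 mm: the cylinder: section is a regular 16-gon, circumradius r=6.5; the cube at (1, 9.5) is absent (z outside [1.5, 13.5]); Subtracting the remaining from the first: none of the subtracted shapes is present at this height, so the r=6.5 cylinder is unchanged — 1 connected region. Overall, the cross-section is a single solid region. Island count = 1.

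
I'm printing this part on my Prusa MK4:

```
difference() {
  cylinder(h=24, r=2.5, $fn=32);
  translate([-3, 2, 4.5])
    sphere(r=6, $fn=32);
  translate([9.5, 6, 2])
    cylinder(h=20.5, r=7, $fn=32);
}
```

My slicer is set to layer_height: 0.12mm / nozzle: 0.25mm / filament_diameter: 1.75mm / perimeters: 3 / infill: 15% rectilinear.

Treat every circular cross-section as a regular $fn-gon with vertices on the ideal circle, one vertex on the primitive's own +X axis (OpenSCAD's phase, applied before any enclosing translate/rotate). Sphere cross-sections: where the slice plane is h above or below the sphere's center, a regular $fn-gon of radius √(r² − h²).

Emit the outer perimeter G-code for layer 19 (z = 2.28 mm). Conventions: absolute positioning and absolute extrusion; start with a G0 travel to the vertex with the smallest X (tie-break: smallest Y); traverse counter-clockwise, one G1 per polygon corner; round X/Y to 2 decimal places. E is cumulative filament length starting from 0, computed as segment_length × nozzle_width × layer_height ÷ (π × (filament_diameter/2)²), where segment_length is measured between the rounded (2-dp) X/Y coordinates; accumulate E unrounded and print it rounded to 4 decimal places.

At z = 2.28 mm: the r=2.5 cylinder gives a regular 32-gon of circumradius 2.5 (constant along its height); the r=6 sphere at (-3, 2) contributes a regular 32-gon of circumradius √(6²−2.22²) = 5.574; the cylinder at (9.5, 6): section is a regular 32-gon, circumradius r=7; Taking the first minus the rest: starting from the r=2.5 cylinder, the r=6 sphere at (-3, 2) partially overlaps it — only the 18.05 mm² overlap (of its 96.99 mm²) is removed, clipping the outline; the r=7 cylinder at (9.5, 6) misses the remaining region (no effect) — 1 connected region. The outline is a single polygon with 14 vertices. Extrusion per mm of travel: 0.25 × 0.12 / (π × 0.875²) = 0.012473. Accumulating E over each segment gives final E = 0.1020.

G0 X0.30 Y-2.47 Z2.28
G1 X0.49 Y-2.45 E0.0024
G1 X0.96 Y-2.31 E0.0085
G1 X1.39 Y-2.08 E0.0146
G1 X1.77 Y-1.77 E0.0207
G1 X2.08 Y-1.39 E0.0268
G1 X2.31 Y-0.96 E0.0329
G1 X2.45 Y-0.49 E0.0390
G1 X2.50 Y0.00 E0.0452
G1 X2.45 Y0.49 E0.0513
G1 X2.40 Y0.68 E0.0538
G1 X2.15 Y-0.13 E0.0643
G1 X1.63 Y-1.10 E0.0781
G1 X0.94 Y-1.94 E0.0916
G1 X0.30 Y-2.47 E0.1020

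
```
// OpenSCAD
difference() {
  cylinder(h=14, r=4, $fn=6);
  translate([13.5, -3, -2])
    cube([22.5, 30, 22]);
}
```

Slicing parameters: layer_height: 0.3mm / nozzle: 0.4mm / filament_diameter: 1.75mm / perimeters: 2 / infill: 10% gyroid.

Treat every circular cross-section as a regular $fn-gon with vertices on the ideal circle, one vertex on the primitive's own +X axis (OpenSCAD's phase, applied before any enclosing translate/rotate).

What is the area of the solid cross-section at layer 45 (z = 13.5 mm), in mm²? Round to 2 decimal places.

At z = 13.5 mm: the cylinder: section is a regular 6-gon, circumradius r=4 (area = (6/2)·4.000²·sin(360°/6) = 41.57 mm²); the 22.5×30 cube at (13.5, -3) contributes its full rectangle (area 675.00 mm²); After the difference (first − rest): starting from the r=4 cylinder (41.57 mm²), the 22.5×30 cube at (13.5, -3) misses the remaining region (no effect) — area = 41.57 mm². Overall, the cross-section is a single solid region. Net area = 41.57 mm².

41.57 mm²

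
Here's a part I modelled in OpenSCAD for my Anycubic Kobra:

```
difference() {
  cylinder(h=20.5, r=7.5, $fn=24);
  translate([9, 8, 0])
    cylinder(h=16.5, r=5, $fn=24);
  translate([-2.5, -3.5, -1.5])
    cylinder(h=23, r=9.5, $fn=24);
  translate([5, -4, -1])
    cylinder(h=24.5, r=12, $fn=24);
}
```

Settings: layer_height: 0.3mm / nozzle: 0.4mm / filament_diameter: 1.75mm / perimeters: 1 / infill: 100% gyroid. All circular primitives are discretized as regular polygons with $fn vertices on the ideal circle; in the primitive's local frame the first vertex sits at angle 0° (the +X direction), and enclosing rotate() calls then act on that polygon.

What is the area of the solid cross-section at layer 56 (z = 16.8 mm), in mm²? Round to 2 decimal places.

At z = 16.8 mm: the r=7.5 cylinder gives a regular 24-gon of circumradius 7.5 (constant along its height) (area = (24/2)·7.500²·sin(360°/24) = 174.70 mm²); the cylinder at (9, 8) is not intersected at this z (z outside [0, 16.5]); the cylinder at (-2.5, -3.5): section is a regular 24-gon, circumradius r=9.5 (area = (24/2)·9.500²·sin(360°/24) = 280.30 mm²); the r=12 cylinder at (5, -4) gives a regular 24-gon of circumradius 12 (constant along its height) (area = (24/2)·12.000²·sin(360°/24) = 447.24 mm²); After the difference (first − rest): starting from the r=7.5 cylinder (174.70 mm²), the r=9.5 cylinder at (-2.5, -3.5) partially overlaps it — only the 147.42 mm² overlap (of its 280.30 mm²) is removed, clipping the outline; the r=12 cylinder at (5, -4) partially overlaps it — only the 22.80 mm² overlap (of its 447.24 mm²) is removed, clipping the outline — area = 4.48 mm². Overall, the cross-section is a single solid region. Net area = 4.48 mm².

4.48 mm²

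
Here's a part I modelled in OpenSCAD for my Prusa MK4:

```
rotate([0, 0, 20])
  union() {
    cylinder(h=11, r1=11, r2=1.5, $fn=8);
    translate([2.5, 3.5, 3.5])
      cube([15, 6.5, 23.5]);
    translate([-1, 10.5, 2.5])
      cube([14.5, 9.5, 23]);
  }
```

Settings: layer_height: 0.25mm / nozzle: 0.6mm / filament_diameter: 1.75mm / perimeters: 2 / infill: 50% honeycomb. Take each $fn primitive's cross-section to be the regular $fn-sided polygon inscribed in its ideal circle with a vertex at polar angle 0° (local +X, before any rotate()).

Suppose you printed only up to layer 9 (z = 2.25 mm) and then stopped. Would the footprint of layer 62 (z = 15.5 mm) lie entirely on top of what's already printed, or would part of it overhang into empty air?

Compare the two slices. At z = 2.25: the cone: at t=0.205 of its height the radius interpolates to r₁+(r₂−r₁)t = 9.057, giving a regular 8-gon of that circumradius (area = (8/2)·9.057²·sin(360°/8) = 232.00 mm²); the cube at (2.5, 3.5) is absent (z outside [3.5, 27]); the cube at (-1, 10.5) does not reach this height (z outside [2.5, 25.5]); Taking the union: only the cone is present, so the union is just that shape — area = 232.00 mm²; (rotated 20° about Z; rotation is an isometry so areas/perimeters/island counts are preserved). At z = 15.5: the cone is absent (z outside [0, 11]); the 15×6.5 cube at (2.5, 3.5) contributes its full rectangle (area 97.50 mm²); the cube at (-1, 10.5) (footprint 14.5×9.5) is included at this height (area 137.75 mm²); Merging all regions: the 2 present regions are separate (no shared area or edge), so areas and boundary lengths simply add and each stays a separate island — area = 235.25 mm²; (rotated 20° about Z; rotation is an isometry so areas/perimeters/island counts are preserved). Checking containment: at z = 15.5 the cross-section extends beyond the z = 2.25 cross-section by about 219.01 mm².

part overhangs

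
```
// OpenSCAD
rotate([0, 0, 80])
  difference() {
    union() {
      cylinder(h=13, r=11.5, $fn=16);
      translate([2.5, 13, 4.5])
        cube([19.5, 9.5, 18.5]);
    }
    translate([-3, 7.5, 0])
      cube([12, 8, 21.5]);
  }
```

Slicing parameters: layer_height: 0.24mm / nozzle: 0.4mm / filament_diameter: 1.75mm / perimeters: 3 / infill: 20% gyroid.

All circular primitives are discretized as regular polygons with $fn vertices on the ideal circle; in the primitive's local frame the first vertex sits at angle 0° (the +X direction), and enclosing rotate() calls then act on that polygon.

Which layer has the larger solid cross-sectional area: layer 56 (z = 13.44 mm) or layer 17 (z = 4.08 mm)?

Layer 56 (z = 13.44): the cylinder is absent (z outside [0, 13]); the cube at (2.5, 13) (footprint 19.5×9.5) is included at this height (area 185.25 mm²); Taking the union: only the 19.5×9.5 cube at (2.5, 13) is present, so the union is just that shape — area = 185.25 mm²; the cube at (-3, 7.5) (footprint 12×8) is included at this height (area 96.00 mm²); Subtracting the remaining from the first: starting from that combined region (185.25 mm²), the 12×8 cube at (-3, 7.5) partially overlaps it — only the 16.25 mm² overlap (of its 96.00 mm²) is removed, clipping the outline — area = 169.00 mm²; (rotated 80° about Z; rotation is an isometry so areas/perimeters/island counts are preserved). So its area = 169.00 mm². Layer 17 (z = 4.08): the r=11.5 cylinder contributes a regular 16-gon of circumradius 11.5 (area = (16/2)·11.500²·sin(360°/16) = 404.88 mm²); the cube at (2.5, 13) does not reach this height (z outside [4.5, 23]); Combining (union): only the r=11.5 cylinder is present, so the union is just that shape — area = 404.88 mm²; the cube at (-3, 7.5) (footprint 12×8) is included at this height (area 96.00 mm²); Taking the first minus the rest: starting from the result so far (404.88 mm²), the 12×8 cube at (-3, 7.5) partially overlaps it — only the 33.92 mm² overlap (of its 96.00 mm²) is removed, clipping the outline — area = 370.96 mm²; (rotated 80° about Z; rotation is an isometry so areas/perimeters/island counts are preserved). So its area = 370.96 mm². Layer 17 is larger (370.96 vs 169.00 mm²).

layer 17 (z = 4.08 mm)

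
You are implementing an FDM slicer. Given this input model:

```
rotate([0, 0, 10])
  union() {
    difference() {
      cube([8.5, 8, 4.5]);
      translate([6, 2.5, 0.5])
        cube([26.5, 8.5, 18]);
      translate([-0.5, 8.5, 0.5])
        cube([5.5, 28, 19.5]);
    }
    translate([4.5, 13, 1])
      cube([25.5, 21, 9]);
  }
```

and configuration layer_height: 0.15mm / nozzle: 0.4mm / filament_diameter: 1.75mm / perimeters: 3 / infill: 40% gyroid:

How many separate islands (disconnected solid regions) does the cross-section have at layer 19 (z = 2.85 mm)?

At z = 2.85 mm: the cube (footprint 8.5×8) is included at this height; the cube at (6, 2.5) is present — its section is the full 26.5×8.5 rectangle; the 5.5×28 cube at (-0.5, 8.5) contributes its full rectangle; Subtracting the remaining from the first: starting from the 8.5×8 cube, the 26.5×8.5 cube at (6, 2.5) partially overlaps it — only the 13.75 mm² overlap (of its 225.25 mm²) is removed, clipping the outline; the 5.5×28 cube at (-0.5, 8.5) misses the remaining region (no effect) — 1 connected region; the 25.5×21 cube at (4.5, 13) contributes its full rectangle; Merging all regions: the 2 present regions are separate (no shared area or edge), so areas and boundary lengths simply add and each stays a separate island — 2 connected regions; (rotated 10° about Z; rotation is an isometry so areas/perimeters/island counts are preserved). Overall, the cross-section has 2 separate islands. Island count = 2.

2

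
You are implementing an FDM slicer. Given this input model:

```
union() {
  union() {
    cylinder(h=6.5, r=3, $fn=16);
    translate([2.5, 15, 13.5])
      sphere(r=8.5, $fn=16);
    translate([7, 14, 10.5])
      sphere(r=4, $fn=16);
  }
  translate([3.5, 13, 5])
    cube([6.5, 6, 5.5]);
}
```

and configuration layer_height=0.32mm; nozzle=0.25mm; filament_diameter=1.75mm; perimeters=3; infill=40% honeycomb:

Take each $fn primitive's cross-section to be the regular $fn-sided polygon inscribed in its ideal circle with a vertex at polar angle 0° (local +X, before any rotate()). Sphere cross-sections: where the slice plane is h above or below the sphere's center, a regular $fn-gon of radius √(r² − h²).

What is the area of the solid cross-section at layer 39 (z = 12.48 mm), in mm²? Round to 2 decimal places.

At z = 12.48 mm: the cylinder is not intersected at this z (z outside [0, 6.5]); the sphere at (2.5, 15): section is a regular 16-gon, circumradius = √(r²−h²) = √(8.5²−1.02²) = 8.439 (area = (16/2)·8.439²·sin(360°/16) = 218.01 mm²); the sphere at (7, 14): section is a regular 16-gon, circumradius = √(r²−h²) = √(4²−1.98²) = 3.476 (area = (16/2)·3.476²·sin(360°/16) = 36.98 mm²); Combining (union): the r=4 sphere at (7, 14) lies entirely inside the r=8.5 sphere at (2.5, 15), so the union is just the r=8.5 sphere at (2.5, 15) — area = 218.01 mm²; the cube at (3.5, 13) is not intersected at this z (z outside [5, 10.5]); Merging all regions: only the result so far is present, so the union is just that shape — area = 218.01 mm². Overall, the cross-section is a single solid region. Net area = 218.01 mm².

218.01 mm²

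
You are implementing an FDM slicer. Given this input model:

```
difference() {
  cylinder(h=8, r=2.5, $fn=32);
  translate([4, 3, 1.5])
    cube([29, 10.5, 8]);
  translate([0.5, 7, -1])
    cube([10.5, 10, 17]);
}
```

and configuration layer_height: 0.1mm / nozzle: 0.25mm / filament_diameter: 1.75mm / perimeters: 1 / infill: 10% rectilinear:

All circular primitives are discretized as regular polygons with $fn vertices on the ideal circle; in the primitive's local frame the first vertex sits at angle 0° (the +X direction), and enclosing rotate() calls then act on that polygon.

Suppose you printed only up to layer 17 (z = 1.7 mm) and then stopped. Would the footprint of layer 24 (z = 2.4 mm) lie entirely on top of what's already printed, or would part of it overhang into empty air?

entirely on top

Compare the two slices. At z = 1.7: the cylinder: section is a regular 32-gon, circumradius r=2.5 (area = (32/2)·2.500²·sin(360°/32) = 19.51 mm²); the cube at (4, 3) is present — its section is the full 29×10.5 rectangle (area 304.50 mm²); the 10.5×10 cube at (0.5, 7) contributes its full rectangle (area 105.00 mm²); After the difference (first − rest): starting from the r=2.5 cylinder (19.51 mm²), the 29×10.5 cube at (4, 3) misses the remaining region (no effect); the 10.5×10 cube at (0.5, 7) misses the remaining region (no effect) — area = 19.51 mm². At z = 2.4: the r=2.5 cylinder contributes a regular 32-gon of circumradius 2.5 (area = (32/2)·2.500²·sin(360°/32) = 19.51 mm²); the 29×10.5 cube at (4, 3) contributes its full rectangle (area 304.50 mm²); the cube at (0.5, 7) is present — its section is the full 10.5×10 rectangle (area 105.00 mm²); Taking the first minus the rest: starting from the r=2.5 cylinder (19.51 mm²), the 29×10.5 cube at (4, 3) misses the remaining region (no effect); the 10.5×10 cube at (0.5, 7) misses the remaining region (no effect) — area = 19.51 mm². Checking containment: the cross-section at z = 2.4 is a subset of the cross-section at z = 1.7.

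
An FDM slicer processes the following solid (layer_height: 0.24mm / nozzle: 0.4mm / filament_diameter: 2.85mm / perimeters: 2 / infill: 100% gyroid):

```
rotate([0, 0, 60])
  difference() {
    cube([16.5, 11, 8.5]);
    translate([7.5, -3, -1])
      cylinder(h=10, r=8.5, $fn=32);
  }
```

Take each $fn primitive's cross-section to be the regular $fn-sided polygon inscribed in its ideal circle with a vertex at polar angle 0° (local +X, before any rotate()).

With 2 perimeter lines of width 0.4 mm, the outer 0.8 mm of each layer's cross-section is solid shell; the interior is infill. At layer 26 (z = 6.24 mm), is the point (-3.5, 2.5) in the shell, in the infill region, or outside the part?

At z = 6.24 mm: the 16.5×11 cube contributes its full rectangle; the cylinder at (7.5, -3): section is a regular 32-gon, circumradius r=8.5; Taking the first minus the rest: starting from the 16.5×11 cube, the r=8.5 cylinder at (7.5, -3) partially overlaps it — only the 62.80 mm² overlap (of its 225.52 mm²) is removed, clipping the outline — 1 connected region; (whole slice rotated 60° about Z — lengths, areas and connectivity unchanged). Overall, the cross-section is a single solid region. Undo the 60° rotation: the query point maps to (0.415, 4.281) in the un-rotated model frame. The nearest boundary edge runs (0.00, 0.91)→(0.00, 11.00); distance from the point to it = 0.42 mm. The point is inside the cross-section, 0.42 mm from the nearest boundary — within the 0.8 mm shell band (2 × 0.4).

shell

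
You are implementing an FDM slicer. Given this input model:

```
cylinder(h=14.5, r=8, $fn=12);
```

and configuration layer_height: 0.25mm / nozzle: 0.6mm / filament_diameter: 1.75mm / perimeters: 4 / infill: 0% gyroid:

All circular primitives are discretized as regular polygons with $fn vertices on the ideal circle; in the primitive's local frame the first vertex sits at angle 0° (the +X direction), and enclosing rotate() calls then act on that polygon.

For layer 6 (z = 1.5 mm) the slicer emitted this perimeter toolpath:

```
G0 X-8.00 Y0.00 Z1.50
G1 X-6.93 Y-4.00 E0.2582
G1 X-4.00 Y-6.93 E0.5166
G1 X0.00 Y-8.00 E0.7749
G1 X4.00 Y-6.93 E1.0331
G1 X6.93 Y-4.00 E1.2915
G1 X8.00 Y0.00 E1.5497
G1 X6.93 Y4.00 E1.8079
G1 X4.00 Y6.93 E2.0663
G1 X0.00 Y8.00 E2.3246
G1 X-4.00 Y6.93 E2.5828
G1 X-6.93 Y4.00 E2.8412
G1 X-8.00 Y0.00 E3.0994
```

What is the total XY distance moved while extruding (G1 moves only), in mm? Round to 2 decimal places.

Sum the Euclidean lengths of each G1 segment: total = 49.70 mm.

49.70 mm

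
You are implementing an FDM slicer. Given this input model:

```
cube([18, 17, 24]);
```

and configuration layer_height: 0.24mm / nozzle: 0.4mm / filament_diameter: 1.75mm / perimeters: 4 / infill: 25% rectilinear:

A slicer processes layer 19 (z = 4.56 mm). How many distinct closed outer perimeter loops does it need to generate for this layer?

1

At z = 4.56 mm: the cube (footprint 18×17) is included at this height. The result has 1 disconnected region.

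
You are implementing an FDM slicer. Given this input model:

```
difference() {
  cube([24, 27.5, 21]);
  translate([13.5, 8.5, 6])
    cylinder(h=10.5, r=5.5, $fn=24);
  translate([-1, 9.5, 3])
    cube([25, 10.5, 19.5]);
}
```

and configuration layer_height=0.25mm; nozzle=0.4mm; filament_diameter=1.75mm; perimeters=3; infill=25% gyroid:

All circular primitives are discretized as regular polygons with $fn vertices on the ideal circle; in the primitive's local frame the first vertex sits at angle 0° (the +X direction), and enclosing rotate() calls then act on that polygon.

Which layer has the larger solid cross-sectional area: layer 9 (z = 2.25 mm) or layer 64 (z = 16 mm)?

layer 9 (z = 2.25 mm)

Layer 9 (z = 2.25): the cube (footprint 24×27.5) is included at this height (area 660.00 mm²); the cylinder at (13.5, 8.5) does not reach this height (z outside [6, 16.5]); the cube at (-1, 9.5) is absent (z outside [3, 22.5]); Subtracting the remaining from the first: none of the subtracted shapes is present at this height, so the 24×27.5 cube is unchanged — area = 660.00 mm². So its area = 660.00 mm². Layer 64 (z = 16): the cube is present — its section is the full 24×27.5 rectangle (area 660.00 mm²); the r=5.5 cylinder at (13.5, 8.5) gives a regular 24-gon of circumradius 5.5 (constant along its height) (area = (24/2)·5.500²·sin(360°/24) = 93.95 mm²); the cube at (-1, 9.5) (footprint 25×10.5) is included at this height (area 262.50 mm²); Taking the first minus the rest: starting from the 24×27.5 cube (660.00 mm²), the r=5.5 cylinder at (13.5, 8.5) lies wholly inside it (removes its full 93.95 mm² and its 34.46 mm outline becomes a hole wall); the 25×10.5 cube at (-1, 9.5) partially overlaps it — only the 215.89 mm² overlap (of its 262.50 mm²) is removed, clipping the outline — area = 350.16 mm². So its area = 350.16 mm². Layer 9 is larger (660.00 vs 350.16 mm²).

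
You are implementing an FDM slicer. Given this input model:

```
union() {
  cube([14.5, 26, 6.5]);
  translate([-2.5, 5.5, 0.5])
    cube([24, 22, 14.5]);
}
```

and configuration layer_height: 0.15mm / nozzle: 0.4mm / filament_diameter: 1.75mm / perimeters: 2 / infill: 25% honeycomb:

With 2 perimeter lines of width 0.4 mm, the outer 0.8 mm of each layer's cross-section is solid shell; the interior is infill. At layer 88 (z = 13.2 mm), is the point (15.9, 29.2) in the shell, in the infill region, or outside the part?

At z = 13.2 mm: the cube is absent (z outside [0, 6.5]); the cube at (-2.5, 5.5) is present — its section is the full 24×22 rectangle; Merging all regions: only the 24×22 cube at (-2.5, 5.5) is present, so the union is just that shape — 1 connected region. Overall, the cross-section is a single solid region. The nearest boundary edge runs (21.50, 27.50)→(-2.50, 27.50); distance from the point to it = 1.70 mm. The point is not inside any of the regions above, so it lies outside the cross-section (1.70 mm from the nearest boundary).

outside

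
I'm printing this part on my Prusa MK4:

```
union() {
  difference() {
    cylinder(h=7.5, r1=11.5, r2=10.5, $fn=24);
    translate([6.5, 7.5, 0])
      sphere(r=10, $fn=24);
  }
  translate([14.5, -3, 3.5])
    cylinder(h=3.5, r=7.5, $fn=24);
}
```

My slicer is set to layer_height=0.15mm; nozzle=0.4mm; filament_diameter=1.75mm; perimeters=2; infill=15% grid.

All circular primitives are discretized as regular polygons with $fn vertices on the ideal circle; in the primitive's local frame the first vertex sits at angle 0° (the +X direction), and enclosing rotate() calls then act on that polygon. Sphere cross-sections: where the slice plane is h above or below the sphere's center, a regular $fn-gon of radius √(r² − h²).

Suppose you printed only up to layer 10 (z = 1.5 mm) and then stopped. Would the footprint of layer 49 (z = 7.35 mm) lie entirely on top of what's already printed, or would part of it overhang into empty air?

part overhangs

Compare the two slices. At z = 1.5: the cone: at t=0.200 of its height the radius interpolates to r₁+(r₂−r₁)t = 11.300, giving a regular 24-gon of that circumradius (area = (24/2)·11.300²·sin(360°/24) = 396.58 mm²); the sphere at (6.5, 7.5): section is a regular 24-gon, circumradius = √(r²−h²) = √(10²−1.5²) = 9.887 (area = (24/2)·9.887²·sin(360°/24) = 303.59 mm²); Subtracting the remaining from the first: starting from the cone (396.58 mm²), the r=10 sphere at (6.5, 7.5) partially overlaps it — only the 146.69 mm² overlap (of its 303.59 mm²) is removed, clipping the outline — area = 249.89 mm²; the cylinder at (14.5, -3) is absent (z outside [3.5, 7]); Taking the union: only that combined region is present, so the union is just that shape — area = 249.89 mm². At z = 7.35: the cone contributes a regular 24-gon of circumradius 10.520 (interpolated between r1=11.5 and r2=10.5 at t=0.980) (area = (24/2)·10.520²·sin(360°/24) = 343.72 mm²); the r=10 sphere at (6.5, 7.5) contributes a regular 24-gon of circumradius √(10²−7.35²) = 6.781 (area = (24/2)·6.781²·sin(360°/24) = 142.80 mm²); Subtracting the remaining from the first: starting from the cone (343.72 mm²), the r=10 sphere at (6.5, 7.5) partially overlaps it — only the 68.43 mm² overlap (of its 142.80 mm²) is removed, clipping the outline — area = 275.29 mm²; the cylinder at (14.5, -3) does not reach this height (z outside [3.5, 7]); Taking the union: only the result so far is present, so the union is just that shape — area = 275.29 mm². Checking containment: at z = 7.35 the cross-section extends beyond the z = 1.5 cross-section by about 61.75 mm².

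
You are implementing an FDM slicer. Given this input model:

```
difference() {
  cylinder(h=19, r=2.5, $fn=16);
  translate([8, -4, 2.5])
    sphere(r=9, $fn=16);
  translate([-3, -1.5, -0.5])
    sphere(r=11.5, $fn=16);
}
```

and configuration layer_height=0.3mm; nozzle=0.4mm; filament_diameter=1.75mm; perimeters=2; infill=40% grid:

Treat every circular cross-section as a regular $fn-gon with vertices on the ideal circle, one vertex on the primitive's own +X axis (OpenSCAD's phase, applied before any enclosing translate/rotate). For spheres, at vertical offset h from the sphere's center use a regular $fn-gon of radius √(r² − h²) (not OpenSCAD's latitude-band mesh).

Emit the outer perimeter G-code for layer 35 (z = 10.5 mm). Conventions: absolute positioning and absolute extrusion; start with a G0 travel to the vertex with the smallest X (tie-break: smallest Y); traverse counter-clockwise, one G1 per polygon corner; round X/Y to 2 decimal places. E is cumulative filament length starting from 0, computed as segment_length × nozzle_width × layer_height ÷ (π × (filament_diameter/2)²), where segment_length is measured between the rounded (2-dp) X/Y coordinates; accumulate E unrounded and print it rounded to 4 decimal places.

G0 X-1.86 Y1.63 Z10.50
G1 X-1.72 Y1.60 E0.0071
G1 X-0.63 Y0.87 E0.0726
G1 X0.10 Y-0.22 E0.1380
G1 X0.35 Y-1.50 E0.2031
G1 X0.16 Y-2.47 E0.2524
G1 X0.96 Y-2.31 E0.2931
G1 X1.77 Y-1.77 E0.3417
G1 X2.31 Y-0.96 E0.3903
G1 X2.50 Y0.00 E0.4391
G1 X2.31 Y0.96 E0.4879
G1 X1.77 Y1.77 E0.5365
G1 X0.96 Y2.31 E0.5850
G1 X0.00 Y2.50 E0.6339
G1 X-0.96 Y2.31 E0.6827
G1 X-1.77 Y1.77 E0.7313
G1 X-1.86 Y1.63 E0.7396

At z = 10.5 mm: the r=2.5 cylinder gives a regular 16-gon of circumradius 2.5 (constant along its height); the sphere at (8, -4): section is a regular 16-gon, circumradius = √(r²−h²) = √(9²−8²) = 4.123; the r=11.5 sphere at (-3, -1.5) contributes a regular 16-gon of circumradius √(11.5²−11²) = 3.354; After the difference (first − rest): starting from the r=2.5 cylinder, the r=9 sphere at (8, -4) misses the remaining region (no effect); the r=11.5 sphere at (-3, -1.5) partially overlaps it — only the 7.83 mm² overlap (of its 34.44 mm²) is removed, clipping the outline — 1 connected region. The outline is a single polygon with 16 vertices. Extrusion per mm of travel: 0.4 × 0.3 / (π × 0.875²) = 0.049890. Accumulating E over each segment gives final E = 0.7396.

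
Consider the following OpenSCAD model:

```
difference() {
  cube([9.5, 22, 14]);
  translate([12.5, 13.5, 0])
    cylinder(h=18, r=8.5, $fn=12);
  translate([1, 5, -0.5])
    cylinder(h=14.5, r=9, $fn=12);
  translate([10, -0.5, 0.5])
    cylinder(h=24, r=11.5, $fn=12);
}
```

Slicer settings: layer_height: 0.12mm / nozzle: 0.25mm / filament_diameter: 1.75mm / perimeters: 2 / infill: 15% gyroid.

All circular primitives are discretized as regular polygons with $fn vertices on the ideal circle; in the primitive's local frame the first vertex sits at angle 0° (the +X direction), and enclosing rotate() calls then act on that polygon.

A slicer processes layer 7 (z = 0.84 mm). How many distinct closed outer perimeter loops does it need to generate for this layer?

At z = 0.84 mm: the cube (footprint 9.5×22) is included at this height; the r=8.5 cylinder at (12.5, 13.5) gives a regular 12-gon of circumradius 8.5 (constant along its height); the r=9 cylinder at (1, 5) contributes a regular 12-gon of circumradius 9; the cylinder at (10, -0.5): section is a regular 12-gon, circumradius r=11.5; Taking the first minus the rest: starting from the 9.5×22 cube, the r=8.5 cylinder at (12.5, 13.5) partially overlaps it — only the 59.79 mm² overlap (of its 216.75 mm²) is removed, clipping the outline; the r=9 cylinder at (1, 5) partially overlaps it — only the 97.60 mm² overlap (of its 243.00 mm²) is removed, clipping the outline; the r=11.5 cylinder at (10, -0.5) partially overlaps it — only the 1.41 mm² overlap (of its 396.75 mm²) is removed, clipping the outline — 1 connected region. The result has 1 disconnected region.

1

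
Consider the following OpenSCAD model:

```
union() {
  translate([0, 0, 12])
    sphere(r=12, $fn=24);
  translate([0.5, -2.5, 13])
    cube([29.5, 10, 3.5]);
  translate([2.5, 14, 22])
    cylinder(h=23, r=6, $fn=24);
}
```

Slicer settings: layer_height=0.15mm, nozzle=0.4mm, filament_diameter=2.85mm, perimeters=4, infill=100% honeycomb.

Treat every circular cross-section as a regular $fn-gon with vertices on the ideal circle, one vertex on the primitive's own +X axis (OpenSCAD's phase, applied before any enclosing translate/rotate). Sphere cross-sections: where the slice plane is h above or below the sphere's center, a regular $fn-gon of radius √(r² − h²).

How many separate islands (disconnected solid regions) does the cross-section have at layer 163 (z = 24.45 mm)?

1

At z = 24.45 mm: the sphere does not reach this height (|z−center|=12.450 > r=12); the cube at (0.5, -2.5) is not intersected at this z (z outside [13, 16.5]); the r=6 cylinder at (2.5, 14) contributes a regular 24-gon of circumradius 6; Combining (union): only the r=6 cylinder at (2.5, 14) is present, so the union is just that shape — 1 connected region. Overall, the cross-section is a single solid region. Island count = 1.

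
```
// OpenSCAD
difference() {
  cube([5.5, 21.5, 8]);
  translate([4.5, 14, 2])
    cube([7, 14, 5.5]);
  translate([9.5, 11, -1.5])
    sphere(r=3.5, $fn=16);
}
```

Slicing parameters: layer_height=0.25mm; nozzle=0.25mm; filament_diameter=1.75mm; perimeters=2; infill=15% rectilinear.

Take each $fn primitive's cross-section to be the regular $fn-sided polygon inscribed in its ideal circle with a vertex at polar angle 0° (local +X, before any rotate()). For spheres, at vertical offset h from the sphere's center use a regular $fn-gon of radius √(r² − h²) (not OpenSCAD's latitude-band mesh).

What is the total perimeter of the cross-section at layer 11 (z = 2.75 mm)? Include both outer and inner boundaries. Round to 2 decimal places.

At z = 2.75 mm: the 5.5×21.5 cube contributes its full rectangle (perimeter 54.00 mm); the cube at (4.5, 14) (footprint 7×14) is included at this height (perimeter 42.00 mm); the sphere at (9.5, 11) does not reach this height (|z−center|=4.250 > r=3.5); Subtracting the remaining from the first: starting from the 5.5×21.5 cube, the 7×14 cube at (4.5, 14) partially overlaps it — only the 7.50 mm² overlap (of its 98.00 mm²) is removed, clipping the outline — boundary = 54.00 mm. Overall, the cross-section is a single solid region. Total boundary length (outer) = 54.00 mm.

54.00 mm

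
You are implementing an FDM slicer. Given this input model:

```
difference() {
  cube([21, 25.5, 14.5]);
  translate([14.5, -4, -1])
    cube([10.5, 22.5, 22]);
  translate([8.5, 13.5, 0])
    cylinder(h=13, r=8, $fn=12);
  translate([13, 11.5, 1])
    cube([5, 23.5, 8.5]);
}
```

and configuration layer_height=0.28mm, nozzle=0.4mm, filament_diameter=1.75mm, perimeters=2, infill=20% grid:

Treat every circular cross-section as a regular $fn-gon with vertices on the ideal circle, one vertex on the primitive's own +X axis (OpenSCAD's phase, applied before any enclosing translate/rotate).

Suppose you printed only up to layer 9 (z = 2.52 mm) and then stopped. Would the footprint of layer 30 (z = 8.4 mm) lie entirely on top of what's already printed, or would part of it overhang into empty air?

Compare the two slices. At z = 2.52: the cube is present — its section is the full 21×25.5 rectangle (area 535.50 mm²); the 10.5×22.5 cube at (14.5, -4) contributes its full rectangle (area 236.25 mm²); the r=8 cylinder at (8.5, 13.5) gives a regular 12-gon of circumradius 8 (constant along its height) (area = (12/2)·8.000²·sin(360°/12) = 192.00 mm²); the 5×23.5 cube at (13, 11.5) contributes its full rectangle (area 117.50 mm²); Taking the first minus the rest: starting from the 21×25.5 cube (535.50 mm²), the 10.5×22.5 cube at (14.5, -4) partially overlaps it — only the 120.25 mm² overlap (of its 236.25 mm²) is removed, clipping the outline; the r=8 cylinder at (8.5, 13.5) partially overlaps it — only the 179.43 mm² overlap (of its 192.00 mm²) is removed, clipping the outline; the 5×23.5 cube at (13, 11.5) partially overlaps it — only the 33.98 mm² overlap (of its 117.50 mm²) is removed, clipping the outline — area = 201.84 mm². At z = 8.4: the cube is present — its section is the full 21×25.5 rectangle (area 535.50 mm²); the cube at (14.5, -4) (footprint 10.5×22.5) is included at this height (area 236.25 mm²); the cylinder at (8.5, 13.5): section is a regular 12-gon, circumradius r=8 (area = (12/2)·8.000²·sin(360°/12) = 192.00 mm²); the 5×23.5 cube at (13, 11.5) contributes its full rectangle (area 117.50 mm²); Subtracting the remaining from the first: starting from the 21×25.5 cube (535.50 mm²), the 10.5×22.5 cube at (14.5, -4) partially overlaps it — only the 120.25 mm² overlap (of its 236.25 mm²) is removed, clipping the outline; the r=8 cylinder at (8.5, 13.5) partially overlaps it — only the 179.43 mm² overlap (of its 192.00 mm²) is removed, clipping the outline; the 5×23.5 cube at (13, 11.5) partially overlaps it — only the 33.98 mm² overlap (of its 117.50 mm²) is removed, clipping the outline — area = 201.84 mm². Checking containment: the cross-section at z = 8.4 is a subset of the cross-section at z = 2.52.

entirely on top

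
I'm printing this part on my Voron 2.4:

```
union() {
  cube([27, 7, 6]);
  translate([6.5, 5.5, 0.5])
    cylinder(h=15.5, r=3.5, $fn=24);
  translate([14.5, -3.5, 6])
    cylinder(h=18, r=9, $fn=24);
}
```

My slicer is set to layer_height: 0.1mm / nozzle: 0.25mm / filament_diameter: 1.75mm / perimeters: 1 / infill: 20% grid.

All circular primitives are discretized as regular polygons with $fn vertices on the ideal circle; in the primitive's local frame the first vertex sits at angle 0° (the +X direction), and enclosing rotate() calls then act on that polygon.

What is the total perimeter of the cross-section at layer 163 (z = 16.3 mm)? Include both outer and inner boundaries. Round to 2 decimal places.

56.39 mm

At z = 16.3 mm: the cube is absent (z outside [0, 6]); the cylinder at (6.5, 5.5) is not intersected at this z (z outside [0.5, 16]); the cylinder at (14.5, -3.5): section is a regular 24-gon, circumradius r=9 (perimeter = 2·24·9.000·sin(180°/24) = 56.39 mm); Merging all regions: only the r=9 cylinder at (14.5, -3.5) is present, so the union is just that shape — boundary = 56.39 mm. Overall, the cross-section is a single solid region. Total boundary length (outer) = 56.39 mm.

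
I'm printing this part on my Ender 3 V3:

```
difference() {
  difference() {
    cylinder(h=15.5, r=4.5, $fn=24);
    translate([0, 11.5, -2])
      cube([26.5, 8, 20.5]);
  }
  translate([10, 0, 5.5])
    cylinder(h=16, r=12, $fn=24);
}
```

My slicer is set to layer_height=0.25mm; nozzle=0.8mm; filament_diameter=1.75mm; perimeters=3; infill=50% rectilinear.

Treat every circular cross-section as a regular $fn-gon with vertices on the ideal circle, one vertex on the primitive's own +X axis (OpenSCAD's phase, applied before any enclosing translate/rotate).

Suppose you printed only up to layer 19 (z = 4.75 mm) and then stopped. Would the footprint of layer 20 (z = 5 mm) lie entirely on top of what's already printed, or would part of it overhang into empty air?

entirely on top

Compare the two slices. At z = 4.75: the r=4.5 cylinder contributes a regular 24-gon of circumradius 4.5 (area = (24/2)·4.500²·sin(360°/24) = 62.89 mm²); the cube at (0, 11.5) is present — its section is the full 26.5×8 rectangle (area 212.00 mm²); After the difference (first − rest): starting from the r=4.5 cylinder (62.89 mm²), the 26.5×8 cube at (0, 11.5) misses the remaining region (no effect) — area = 62.89 mm²; the cylinder at (10, 0) is absent (z outside [5.5, 21.5]); After the difference (first − rest): none of the subtracted shapes is present at this height, so the result so far is unchanged — area = 62.89 mm². At z = 5: the r=4.5 cylinder gives a regular 24-gon of circumradius 4.5 (constant along its height) (area = (24/2)·4.500²·sin(360°/24) = 62.89 mm²); the cube at (0, 11.5) is present — its section is the full 26.5×8 rectangle (area 212.00 mm²); After the difference (first − rest): starting from the r=4.5 cylinder (62.89 mm²), the 26.5×8 cube at (0, 11.5) misses the remaining region (no effect) — area = 62.89 mm²; the cylinder at (10, 0) does not reach this height (z outside [5.5, 21.5]); After the difference (first − rest): none of the subtracted shapes is present at this height, so that combined region is unchanged — area = 62.89 mm². Checking containment: the cross-section at z = 5 is a subset of the cross-section at z = 4.75.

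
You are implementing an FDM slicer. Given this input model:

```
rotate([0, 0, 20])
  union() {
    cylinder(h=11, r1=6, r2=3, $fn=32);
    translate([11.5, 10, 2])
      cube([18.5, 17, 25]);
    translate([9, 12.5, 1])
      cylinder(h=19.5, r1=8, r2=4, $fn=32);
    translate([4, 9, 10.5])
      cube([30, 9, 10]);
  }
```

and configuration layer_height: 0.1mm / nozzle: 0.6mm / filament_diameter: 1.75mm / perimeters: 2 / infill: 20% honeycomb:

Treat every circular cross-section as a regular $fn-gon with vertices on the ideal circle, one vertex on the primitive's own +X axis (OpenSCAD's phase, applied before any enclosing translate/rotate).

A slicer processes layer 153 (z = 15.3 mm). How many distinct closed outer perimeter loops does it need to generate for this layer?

At z = 15.3 mm: the cone does not reach this height (z outside [0, 11]); the cube at (11.5, 10) is present — its section is the full 18.5×17 rectangle; the cone at (9, 12.5) (r1=8→r2=4) has section circumradius 5.067 here — a regular 32-gon; the cube at (4, 9) (footprint 30×9) is included at this height; Taking the union: the regions partially overlap (shared area 220.29 mm²), so overlapping operands fuse into one piece — 1 connected region; (whole slice rotated 20° about Z — lengths, areas and connectivity unchanged). The result has 1 disconnected region.

1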